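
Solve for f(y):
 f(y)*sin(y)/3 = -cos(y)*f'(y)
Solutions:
 f(y) = C1*cos(y)^(1/3)


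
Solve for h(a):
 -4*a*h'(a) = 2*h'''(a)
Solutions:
 h(a) = C1 + Integral(C2*airyai(-2^(1/3)*a) + C3*airybi(-2^(1/3)*a), a)


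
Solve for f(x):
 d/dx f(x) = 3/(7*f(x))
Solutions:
 f(x) = -sqrt(C1 + 42*x)/7
 f(x) = sqrt(C1 + 42*x)/7


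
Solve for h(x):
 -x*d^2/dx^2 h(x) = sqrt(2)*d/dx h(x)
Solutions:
 h(x) = C1 + C2*x^(1 - sqrt(2))


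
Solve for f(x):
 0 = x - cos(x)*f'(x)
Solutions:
 f(x) = C1 + Integral(x/cos(x), x)


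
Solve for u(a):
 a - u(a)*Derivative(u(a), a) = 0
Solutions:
 u(a) = -sqrt(C1 + a^2)
 u(a) = sqrt(C1 + a^2)


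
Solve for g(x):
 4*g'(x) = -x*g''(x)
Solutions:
 g(x) = C1 + C2/x^3


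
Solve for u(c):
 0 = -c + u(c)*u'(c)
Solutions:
 u(c) = -sqrt(C1 + c^2)
 u(c) = sqrt(C1 + c^2)


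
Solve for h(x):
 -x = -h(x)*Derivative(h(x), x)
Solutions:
 h(x) = -sqrt(C1 + x^2)
 h(x) = sqrt(C1 + x^2)


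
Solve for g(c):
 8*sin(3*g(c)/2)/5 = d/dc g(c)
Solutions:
 -8*c/5 + log(cos(3*g(c)/2) - 1)/3 - log(cos(3*g(c)/2) + 1)/3 = C1


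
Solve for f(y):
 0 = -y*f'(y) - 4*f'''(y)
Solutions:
 f(y) = C1 + Integral(C2*airyai(-2^(1/3)*y/2) + C3*airybi(-2^(1/3)*y/2), y)


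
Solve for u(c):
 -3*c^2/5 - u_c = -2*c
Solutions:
 u(c) = C1 - c^3/5 + c^2


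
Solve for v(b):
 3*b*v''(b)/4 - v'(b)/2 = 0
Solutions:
 v(b) = C1 + C2*b^(5/3)


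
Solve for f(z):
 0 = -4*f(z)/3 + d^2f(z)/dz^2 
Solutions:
 f(z) = C1*exp(-2*sqrt(3)*z/3) + C2*exp(2*sqrt(3)*z/3)


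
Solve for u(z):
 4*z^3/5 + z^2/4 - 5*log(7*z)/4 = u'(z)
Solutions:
 u(z) = C1 + z^4/5 + z^3/12 - 5*z*log(z)/4 - 5*z*log(7)/4 + 5*z/4


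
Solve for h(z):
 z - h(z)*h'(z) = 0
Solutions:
 h(z) = -sqrt(C1 + z^2)
 h(z) = sqrt(C1 + z^2)


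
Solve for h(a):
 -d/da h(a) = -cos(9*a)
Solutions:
 h(a) = C1 + sin(9*a)/9


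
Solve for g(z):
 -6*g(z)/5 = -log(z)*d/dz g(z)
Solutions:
 g(z) = C1*exp(6*li(z)/5)


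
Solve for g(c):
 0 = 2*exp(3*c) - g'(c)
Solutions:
 g(c) = C1 + 2*exp(3*c)/3


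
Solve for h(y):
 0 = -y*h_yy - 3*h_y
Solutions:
 h(y) = C1 + C2/y^2


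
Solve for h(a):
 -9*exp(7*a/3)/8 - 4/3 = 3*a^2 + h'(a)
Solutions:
 h(a) = C1 - a^3 - 4*a/3 - 27*exp(7*a/3)/56


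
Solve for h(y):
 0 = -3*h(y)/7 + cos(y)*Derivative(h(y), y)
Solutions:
 h(y) = C1*(sin(y) + 1)^(3/14)/(sin(y) - 1)^(3/14)


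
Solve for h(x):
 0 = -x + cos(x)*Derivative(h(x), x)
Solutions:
 h(x) = C1 + Integral(x/cos(x), x)


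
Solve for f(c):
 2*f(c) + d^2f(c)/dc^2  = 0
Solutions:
 f(c) = C1*sin(sqrt(2)*c) + C2*cos(sqrt(2)*c)


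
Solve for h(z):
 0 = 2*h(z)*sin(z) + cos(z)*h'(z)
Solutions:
 h(z) = C1*cos(z)^2


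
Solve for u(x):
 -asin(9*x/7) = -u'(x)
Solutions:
 u(x) = C1 + x*asin(9*x/7) + sqrt(49 - 81*x^2)/9


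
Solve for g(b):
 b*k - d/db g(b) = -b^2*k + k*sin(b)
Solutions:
 g(b) = C1 + b^3*k/3 + b^2*k/2 + k*cos(b)


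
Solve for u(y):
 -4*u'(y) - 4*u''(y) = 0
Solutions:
 u(y) = C1 + C2*exp(-y)


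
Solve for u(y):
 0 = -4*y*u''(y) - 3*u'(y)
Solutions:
 u(y) = C1 + C2*y^(1/4)


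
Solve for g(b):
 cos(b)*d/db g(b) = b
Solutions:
 g(b) = C1 + Integral(b/cos(b), b)


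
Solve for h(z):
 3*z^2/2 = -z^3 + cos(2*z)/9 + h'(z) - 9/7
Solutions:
 h(z) = C1 + z^4/4 + z^3/2 + 9*z/7 - sin(2*z)/18


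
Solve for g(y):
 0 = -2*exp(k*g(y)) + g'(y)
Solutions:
 g(y) = Piecewise((log(-1/(C1*k + 2*k*y))/k, Ne(k, 0)), (nan, True))
 g(y) = Piecewise((C1 + 2*y, Eq(k, 0)), (nan, True))


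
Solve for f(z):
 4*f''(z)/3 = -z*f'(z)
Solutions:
 f(z) = C1 + C2*erf(sqrt(6)*z/4)


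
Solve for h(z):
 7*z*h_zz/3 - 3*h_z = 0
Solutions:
 h(z) = C1 + C2*z^(16/7)


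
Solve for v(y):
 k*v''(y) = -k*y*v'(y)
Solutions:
 v(y) = C1 + C2*erf(sqrt(2)*y/2)


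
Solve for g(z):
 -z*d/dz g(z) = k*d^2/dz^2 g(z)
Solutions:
 g(z) = C1 + C2*sqrt(k)*erf(sqrt(2)*z*sqrt(1/k)/2)


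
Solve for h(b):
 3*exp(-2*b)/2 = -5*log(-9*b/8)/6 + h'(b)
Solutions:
 h(b) = C1 + 5*b*log(-b)/6 + 5*b*(-3*log(2) - 1 + 2*log(3))/6 - 3*exp(-2*b)/4


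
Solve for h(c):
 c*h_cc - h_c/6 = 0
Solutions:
 h(c) = C1 + C2*c^(7/6)


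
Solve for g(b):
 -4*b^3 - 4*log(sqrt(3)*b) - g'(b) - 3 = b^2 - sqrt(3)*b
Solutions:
 g(b) = C1 - b^4 - b^3/3 + sqrt(3)*b^2/2 - 4*b*log(b) - b*log(9) + b


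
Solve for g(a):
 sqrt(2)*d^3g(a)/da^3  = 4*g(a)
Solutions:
 g(a) = C3*exp(sqrt(2)*a) + (C1*sin(sqrt(6)*a/2) + C2*cos(sqrt(6)*a/2))*exp(-sqrt(2)*a/2)


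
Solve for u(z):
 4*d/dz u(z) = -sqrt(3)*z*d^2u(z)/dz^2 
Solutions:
 u(z) = C1 + C2*z^(1 - 4*sqrt(3)/3)


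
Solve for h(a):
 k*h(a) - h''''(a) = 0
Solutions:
 h(a) = C1*exp(-a*k^(1/4)) + C2*exp(a*k^(1/4)) + C3*exp(-I*a*k^(1/4)) + C4*exp(I*a*k^(1/4))


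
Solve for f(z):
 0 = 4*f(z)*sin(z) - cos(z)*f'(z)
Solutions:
 f(z) = C1/cos(z)^4


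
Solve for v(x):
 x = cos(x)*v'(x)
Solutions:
 v(x) = C1 + Integral(x/cos(x), x)


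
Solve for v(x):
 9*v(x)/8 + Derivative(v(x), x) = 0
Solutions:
 v(x) = C1*exp(-9*x/8)


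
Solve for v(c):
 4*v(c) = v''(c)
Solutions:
 v(c) = C1*exp(-2*c) + C2*exp(2*c)


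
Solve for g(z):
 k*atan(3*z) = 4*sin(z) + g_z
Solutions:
 g(z) = C1 + k*(z*atan(3*z) - log(9*z^2 + 1)/6) + 4*cos(z)


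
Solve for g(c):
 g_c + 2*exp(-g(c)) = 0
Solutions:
 g(c) = log(C1 - 2*c)


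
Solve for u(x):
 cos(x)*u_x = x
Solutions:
 u(x) = C1 + Integral(x/cos(x), x)


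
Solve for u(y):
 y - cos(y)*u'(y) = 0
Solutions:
 u(y) = C1 + Integral(y/cos(y), y)


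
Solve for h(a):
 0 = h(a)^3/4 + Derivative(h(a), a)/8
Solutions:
 h(a) = -sqrt(2)*sqrt(-1/(C1 - 2*a))/2
 h(a) = sqrt(2)*sqrt(-1/(C1 - 2*a))/2


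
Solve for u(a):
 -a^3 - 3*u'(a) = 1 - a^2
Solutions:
 u(a) = C1 - a^4/12 + a^3/9 - a/3


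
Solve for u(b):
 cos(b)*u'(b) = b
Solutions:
 u(b) = C1 + Integral(b/cos(b), b)


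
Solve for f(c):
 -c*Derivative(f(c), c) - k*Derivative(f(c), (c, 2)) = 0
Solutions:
 f(c) = C1 + C2*sqrt(k)*erf(sqrt(2)*c*sqrt(1/k)/2)


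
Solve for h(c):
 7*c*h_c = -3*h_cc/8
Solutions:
 h(c) = C1 + C2*erf(2*sqrt(21)*c/3)


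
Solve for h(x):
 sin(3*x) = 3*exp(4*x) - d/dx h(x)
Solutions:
 h(x) = C1 + 3*exp(4*x)/4 + cos(3*x)/3


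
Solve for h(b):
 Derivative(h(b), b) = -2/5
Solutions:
 h(b) = C1 - 2*b/5


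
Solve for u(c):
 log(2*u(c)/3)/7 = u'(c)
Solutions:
 -7*Integral(1/(log(_y) - log(3) + log(2)), (_y, u(c))) = C1 - c


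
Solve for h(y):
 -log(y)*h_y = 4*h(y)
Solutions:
 h(y) = C1*exp(-4*li(y))


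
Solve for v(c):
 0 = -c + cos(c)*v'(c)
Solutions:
 v(c) = C1 + Integral(c/cos(c), c)


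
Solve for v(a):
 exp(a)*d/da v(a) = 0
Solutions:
 v(a) = C1


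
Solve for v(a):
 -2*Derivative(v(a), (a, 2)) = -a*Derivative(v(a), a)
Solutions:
 v(a) = C1 + C2*erfi(a/2)


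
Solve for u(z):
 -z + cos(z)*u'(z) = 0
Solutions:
 u(z) = C1 + Integral(z/cos(z), z)


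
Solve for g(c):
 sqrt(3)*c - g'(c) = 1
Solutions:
 g(c) = C1 + sqrt(3)*c^2/2 - c


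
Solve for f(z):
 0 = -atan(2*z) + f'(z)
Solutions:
 f(z) = C1 + z*atan(2*z) - log(4*z^2 + 1)/4


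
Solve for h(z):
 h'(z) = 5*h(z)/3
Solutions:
 h(z) = C1*exp(5*z/3)


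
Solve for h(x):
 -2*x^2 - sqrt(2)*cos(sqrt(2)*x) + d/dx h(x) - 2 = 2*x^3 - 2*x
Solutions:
 h(x) = C1 + x^4/2 + 2*x^3/3 - x^2 + 2*x + sin(sqrt(2)*x)


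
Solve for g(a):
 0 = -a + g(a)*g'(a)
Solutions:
 g(a) = -sqrt(C1 + a^2)
 g(a) = sqrt(C1 + a^2)


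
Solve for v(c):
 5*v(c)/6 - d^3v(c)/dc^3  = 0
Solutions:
 v(c) = C3*exp(5^(1/3)*6^(2/3)*c/6) + (C1*sin(2^(2/3)*3^(1/6)*5^(1/3)*c/4) + C2*cos(2^(2/3)*3^(1/6)*5^(1/3)*c/4))*exp(-5^(1/3)*6^(2/3)*c/12)


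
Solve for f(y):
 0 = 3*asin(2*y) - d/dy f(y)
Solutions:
 f(y) = C1 + 3*y*asin(2*y) + 3*sqrt(1 - 4*y^2)/2


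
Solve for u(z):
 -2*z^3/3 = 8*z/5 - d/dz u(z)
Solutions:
 u(z) = C1 + z^4/6 + 4*z^2/5


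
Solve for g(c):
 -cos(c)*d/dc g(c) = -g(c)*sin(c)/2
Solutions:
 g(c) = C1/sqrt(cos(c))


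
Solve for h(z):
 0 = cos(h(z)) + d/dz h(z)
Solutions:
 h(z) = pi - asin((C1 + exp(2*z))/(C1 - exp(2*z)))
 h(z) = asin((C1 + exp(2*z))/(C1 - exp(2*z)))


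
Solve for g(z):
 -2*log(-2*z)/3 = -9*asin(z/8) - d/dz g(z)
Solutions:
 g(z) = C1 + 2*z*log(-z)/3 - 9*z*asin(z/8) - 2*z/3 + 2*z*log(2)/3 - 9*sqrt(64 - z^2)


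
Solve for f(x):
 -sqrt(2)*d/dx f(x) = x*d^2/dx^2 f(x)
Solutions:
 f(x) = C1 + C2*x^(1 - sqrt(2))


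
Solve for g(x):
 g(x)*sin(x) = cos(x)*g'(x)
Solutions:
 g(x) = C1/cos(x)


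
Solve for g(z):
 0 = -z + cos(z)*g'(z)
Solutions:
 g(z) = C1 + Integral(z/cos(z), z)


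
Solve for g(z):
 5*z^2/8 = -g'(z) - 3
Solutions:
 g(z) = C1 - 5*z^3/24 - 3*z


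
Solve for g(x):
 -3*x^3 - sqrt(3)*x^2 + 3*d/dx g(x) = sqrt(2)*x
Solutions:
 g(x) = C1 + x^4/4 + sqrt(3)*x^3/9 + sqrt(2)*x^2/6


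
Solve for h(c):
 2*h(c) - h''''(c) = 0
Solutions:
 h(c) = C1*exp(-2^(1/4)*c) + C2*exp(2^(1/4)*c) + C3*sin(2^(1/4)*c) + C4*cos(2^(1/4)*c)


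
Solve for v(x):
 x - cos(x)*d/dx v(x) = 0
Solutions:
 v(x) = C1 + Integral(x/cos(x), x)


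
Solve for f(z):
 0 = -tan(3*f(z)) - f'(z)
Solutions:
 f(z) = -asin(C1*exp(-3*z))/3 + pi/3
 f(z) = asin(C1*exp(-3*z))/3


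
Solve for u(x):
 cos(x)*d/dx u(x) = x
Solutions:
 u(x) = C1 + Integral(x/cos(x), x)


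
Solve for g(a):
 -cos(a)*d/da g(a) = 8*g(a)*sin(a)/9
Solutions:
 g(a) = C1*cos(a)^(8/9)


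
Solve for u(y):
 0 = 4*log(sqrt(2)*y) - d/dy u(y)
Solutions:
 u(y) = C1 + 4*y*log(y) - 4*y + y*log(4)


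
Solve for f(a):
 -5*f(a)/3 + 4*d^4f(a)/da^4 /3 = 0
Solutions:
 f(a) = C1*exp(-sqrt(2)*5^(1/4)*a/2) + C2*exp(sqrt(2)*5^(1/4)*a/2) + C3*sin(sqrt(2)*5^(1/4)*a/2) + C4*cos(sqrt(2)*5^(1/4)*a/2)


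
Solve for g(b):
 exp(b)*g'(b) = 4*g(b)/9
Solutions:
 g(b) = C1*exp(-4*exp(-b)/9)


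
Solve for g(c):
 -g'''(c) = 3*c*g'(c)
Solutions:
 g(c) = C1 + Integral(C2*airyai(-3^(1/3)*c) + C3*airybi(-3^(1/3)*c), c)


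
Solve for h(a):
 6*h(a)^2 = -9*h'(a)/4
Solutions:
 h(a) = 3/(C1 + 8*a)


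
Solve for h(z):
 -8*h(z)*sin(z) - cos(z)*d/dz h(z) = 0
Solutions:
 h(z) = C1*cos(z)^8


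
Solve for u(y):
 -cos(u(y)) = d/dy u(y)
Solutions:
 u(y) = pi - asin((C1 + exp(2*y))/(C1 - exp(2*y)))
 u(y) = asin((C1 + exp(2*y))/(C1 - exp(2*y)))


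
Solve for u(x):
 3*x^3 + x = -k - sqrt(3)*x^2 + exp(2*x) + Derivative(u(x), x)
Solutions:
 u(x) = C1 + k*x + 3*x^4/4 + sqrt(3)*x^3/3 + x^2/2 - exp(2*x)/2


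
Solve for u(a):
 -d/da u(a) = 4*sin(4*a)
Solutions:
 u(a) = C1 + cos(4*a)


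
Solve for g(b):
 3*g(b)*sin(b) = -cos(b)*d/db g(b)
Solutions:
 g(b) = C1*cos(b)^3


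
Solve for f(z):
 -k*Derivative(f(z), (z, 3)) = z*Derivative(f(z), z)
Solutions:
 f(z) = C1 + Integral(C2*airyai(z*(-1/k)^(1/3)) + C3*airybi(z*(-1/k)^(1/3)), z)


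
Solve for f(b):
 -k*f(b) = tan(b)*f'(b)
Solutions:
 f(b) = C1*exp(-k*log(sin(b)))


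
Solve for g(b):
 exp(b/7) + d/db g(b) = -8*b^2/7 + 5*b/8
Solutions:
 g(b) = C1 - 8*b^3/21 + 5*b^2/16 - 7*exp(b/7)


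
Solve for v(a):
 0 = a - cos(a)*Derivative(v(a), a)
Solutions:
 v(a) = C1 + Integral(a/cos(a), a)


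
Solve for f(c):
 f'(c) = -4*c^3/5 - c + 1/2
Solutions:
 f(c) = C1 - c^4/5 - c^2/2 + c/2


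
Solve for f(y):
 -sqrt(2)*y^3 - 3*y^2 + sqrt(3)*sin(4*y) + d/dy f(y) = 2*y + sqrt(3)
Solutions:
 f(y) = C1 + sqrt(2)*y^4/4 + y^3 + y^2 + sqrt(3)*y + sqrt(3)*cos(4*y)/4


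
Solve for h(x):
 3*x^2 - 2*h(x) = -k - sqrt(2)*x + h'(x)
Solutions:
 h(x) = C1*exp(-2*x) + k/2 + 3*x^2/2 - 3*x/2 + sqrt(2)*x/2 - sqrt(2)/4 + 3/4


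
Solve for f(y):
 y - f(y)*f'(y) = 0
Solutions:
 f(y) = -sqrt(C1 + y^2)
 f(y) = sqrt(C1 + y^2)


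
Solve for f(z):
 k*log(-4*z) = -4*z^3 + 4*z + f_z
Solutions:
 f(z) = C1 + k*z*log(-z) + k*z*(-1 + 2*log(2)) + z^4 - 2*z^2


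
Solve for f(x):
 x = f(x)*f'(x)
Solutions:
 f(x) = -sqrt(C1 + x^2)
 f(x) = sqrt(C1 + x^2)


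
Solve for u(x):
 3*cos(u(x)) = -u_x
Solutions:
 u(x) = pi - asin((C1 + exp(6*x))/(C1 - exp(6*x)))
 u(x) = asin((C1 + exp(6*x))/(C1 - exp(6*x)))


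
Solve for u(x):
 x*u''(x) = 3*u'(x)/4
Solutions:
 u(x) = C1 + C2*x^(7/4)


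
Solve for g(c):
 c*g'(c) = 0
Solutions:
 g(c) = C1


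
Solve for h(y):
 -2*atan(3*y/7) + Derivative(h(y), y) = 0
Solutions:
 h(y) = C1 + 2*y*atan(3*y/7) - 7*log(9*y^2 + 49)/3


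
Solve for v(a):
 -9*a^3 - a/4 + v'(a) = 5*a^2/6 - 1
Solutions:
 v(a) = C1 + 9*a^4/4 + 5*a^3/18 + a^2/8 - a


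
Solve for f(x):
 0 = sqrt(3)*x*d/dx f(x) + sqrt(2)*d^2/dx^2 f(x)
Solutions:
 f(x) = C1 + C2*erf(6^(1/4)*x/2)


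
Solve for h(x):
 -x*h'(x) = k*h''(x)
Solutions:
 h(x) = C1 + C2*sqrt(k)*erf(sqrt(2)*x*sqrt(1/k)/2)


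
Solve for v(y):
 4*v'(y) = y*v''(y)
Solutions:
 v(y) = C1 + C2*y^5


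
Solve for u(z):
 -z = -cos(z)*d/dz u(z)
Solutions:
 u(z) = C1 + Integral(z/cos(z), z)


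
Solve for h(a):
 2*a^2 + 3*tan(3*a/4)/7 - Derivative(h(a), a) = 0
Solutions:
 h(a) = C1 + 2*a^3/3 - 4*log(cos(3*a/4))/7


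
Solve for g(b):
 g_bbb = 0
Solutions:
 g(b) = C1 + C2*b + C3*b^2


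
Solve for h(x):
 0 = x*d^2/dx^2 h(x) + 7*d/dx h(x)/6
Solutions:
 h(x) = C1 + C2/x^(1/6)


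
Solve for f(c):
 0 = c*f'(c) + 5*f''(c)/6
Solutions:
 f(c) = C1 + C2*erf(sqrt(15)*c/5)


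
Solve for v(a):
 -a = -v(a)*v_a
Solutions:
 v(a) = -sqrt(C1 + a^2)
 v(a) = sqrt(C1 + a^2)


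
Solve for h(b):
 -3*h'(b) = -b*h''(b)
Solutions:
 h(b) = C1 + C2*b^4


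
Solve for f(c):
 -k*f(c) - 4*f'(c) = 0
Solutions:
 f(c) = C1*exp(-c*k/4)


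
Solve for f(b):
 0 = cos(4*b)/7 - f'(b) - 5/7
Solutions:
 f(b) = C1 - 5*b/7 + sin(4*b)/28


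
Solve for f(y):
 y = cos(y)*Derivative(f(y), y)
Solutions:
 f(y) = C1 + Integral(y/cos(y), y)


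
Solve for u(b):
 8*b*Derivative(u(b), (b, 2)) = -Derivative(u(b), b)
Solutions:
 u(b) = C1 + C2*b^(7/8)


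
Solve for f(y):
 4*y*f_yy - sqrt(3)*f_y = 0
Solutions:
 f(y) = C1 + C2*y^(sqrt(3)/4 + 1)


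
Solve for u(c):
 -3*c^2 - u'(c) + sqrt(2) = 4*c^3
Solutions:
 u(c) = C1 - c^4 - c^3 + sqrt(2)*c


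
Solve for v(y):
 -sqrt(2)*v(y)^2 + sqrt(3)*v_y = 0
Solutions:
 v(y) = -3/(C1 + sqrt(6)*y)


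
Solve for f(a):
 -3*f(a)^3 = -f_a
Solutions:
 f(a) = -sqrt(2)*sqrt(-1/(C1 + 3*a))/2
 f(a) = sqrt(2)*sqrt(-1/(C1 + 3*a))/2


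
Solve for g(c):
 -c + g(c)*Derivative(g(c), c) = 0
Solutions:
 g(c) = -sqrt(C1 + c^2)
 g(c) = sqrt(C1 + c^2)


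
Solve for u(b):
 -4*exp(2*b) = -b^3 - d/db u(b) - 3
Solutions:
 u(b) = C1 - b^4/4 - 3*b + 2*exp(2*b)


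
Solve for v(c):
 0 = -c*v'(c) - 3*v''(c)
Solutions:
 v(c) = C1 + C2*erf(sqrt(6)*c/6)


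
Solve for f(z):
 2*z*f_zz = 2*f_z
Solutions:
 f(z) = C1 + C2*z^2


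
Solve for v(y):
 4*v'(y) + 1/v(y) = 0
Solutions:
 v(y) = -sqrt(C1 - 2*y)/2
 v(y) = sqrt(C1 - 2*y)/2


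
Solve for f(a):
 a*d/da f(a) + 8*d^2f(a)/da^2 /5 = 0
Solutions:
 f(a) = C1 + C2*erf(sqrt(5)*a/4)


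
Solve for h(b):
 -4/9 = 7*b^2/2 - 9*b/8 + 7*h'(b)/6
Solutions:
 h(b) = C1 - b^3 + 27*b^2/56 - 8*b/21


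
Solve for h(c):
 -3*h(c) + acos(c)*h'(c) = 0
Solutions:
 h(c) = C1*exp(3*Integral(1/acos(c), c))


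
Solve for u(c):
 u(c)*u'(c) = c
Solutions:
 u(c) = -sqrt(C1 + c^2)
 u(c) = sqrt(C1 + c^2)


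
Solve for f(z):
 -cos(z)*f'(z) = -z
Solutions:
 f(z) = C1 + Integral(z/cos(z), z)


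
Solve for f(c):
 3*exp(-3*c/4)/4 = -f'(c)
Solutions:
 f(c) = C1 + exp(-3*c/4)


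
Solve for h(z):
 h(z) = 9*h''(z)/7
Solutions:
 h(z) = C1*exp(-sqrt(7)*z/3) + C2*exp(sqrt(7)*z/3)


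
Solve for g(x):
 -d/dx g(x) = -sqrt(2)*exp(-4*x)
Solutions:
 g(x) = C1 - sqrt(2)*exp(-4*x)/4


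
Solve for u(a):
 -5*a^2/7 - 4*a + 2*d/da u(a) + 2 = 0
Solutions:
 u(a) = C1 + 5*a^3/42 + a^2 - a


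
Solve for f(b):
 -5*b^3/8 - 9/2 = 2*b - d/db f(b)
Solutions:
 f(b) = C1 + 5*b^4/32 + b^2 + 9*b/2


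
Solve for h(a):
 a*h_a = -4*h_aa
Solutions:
 h(a) = C1 + C2*erf(sqrt(2)*a/4)


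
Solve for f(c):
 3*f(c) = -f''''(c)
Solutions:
 f(c) = (C1*sin(sqrt(2)*3^(1/4)*c/2) + C2*cos(sqrt(2)*3^(1/4)*c/2))*exp(-sqrt(2)*3^(1/4)*c/2) + (C3*sin(sqrt(2)*3^(1/4)*c/2) + C4*cos(sqrt(2)*3^(1/4)*c/2))*exp(sqrt(2)*3^(1/4)*c/2)


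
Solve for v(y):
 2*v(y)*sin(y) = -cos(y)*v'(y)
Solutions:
 v(y) = C1*cos(y)^2


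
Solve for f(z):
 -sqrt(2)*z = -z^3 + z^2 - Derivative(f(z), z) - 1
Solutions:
 f(z) = C1 - z^4/4 + z^3/3 + sqrt(2)*z^2/2 - z


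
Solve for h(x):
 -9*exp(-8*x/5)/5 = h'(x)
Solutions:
 h(x) = C1 + 9*exp(-8*x/5)/8


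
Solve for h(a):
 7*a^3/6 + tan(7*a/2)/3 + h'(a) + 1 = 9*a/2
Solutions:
 h(a) = C1 - 7*a^4/24 + 9*a^2/4 - a + 2*log(cos(7*a/2))/21


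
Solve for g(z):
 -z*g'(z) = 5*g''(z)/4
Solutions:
 g(z) = C1 + C2*erf(sqrt(10)*z/5)


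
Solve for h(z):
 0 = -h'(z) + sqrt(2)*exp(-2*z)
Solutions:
 h(z) = C1 - sqrt(2)*exp(-2*z)/2


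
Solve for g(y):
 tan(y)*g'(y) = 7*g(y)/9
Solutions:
 g(y) = C1*sin(y)^(7/9)


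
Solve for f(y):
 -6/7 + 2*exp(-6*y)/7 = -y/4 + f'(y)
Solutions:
 f(y) = C1 + y^2/8 - 6*y/7 - exp(-6*y)/21


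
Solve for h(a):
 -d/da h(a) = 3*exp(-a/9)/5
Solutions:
 h(a) = C1 + 27*exp(-a/9)/5


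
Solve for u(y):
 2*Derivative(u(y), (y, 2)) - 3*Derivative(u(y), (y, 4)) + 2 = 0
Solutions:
 u(y) = C1 + C2*y + C3*exp(-sqrt(6)*y/3) + C4*exp(sqrt(6)*y/3) - y^2/2


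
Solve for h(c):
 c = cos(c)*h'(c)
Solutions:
 h(c) = C1 + Integral(c/cos(c), c)


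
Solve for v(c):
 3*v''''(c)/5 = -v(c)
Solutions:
 v(c) = (C1*sin(sqrt(2)*3^(3/4)*5^(1/4)*c/6) + C2*cos(sqrt(2)*3^(3/4)*5^(1/4)*c/6))*exp(-sqrt(2)*3^(3/4)*5^(1/4)*c/6) + (C3*sin(sqrt(2)*3^(3/4)*5^(1/4)*c/6) + C4*cos(sqrt(2)*3^(3/4)*5^(1/4)*c/6))*exp(sqrt(2)*3^(3/4)*5^(1/4)*c/6)


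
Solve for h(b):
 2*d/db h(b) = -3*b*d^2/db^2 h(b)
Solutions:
 h(b) = C1 + C2*b^(1/3)


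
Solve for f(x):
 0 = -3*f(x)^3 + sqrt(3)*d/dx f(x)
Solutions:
 f(x) = -sqrt(2)*sqrt(-1/(C1 + sqrt(3)*x))/2
 f(x) = sqrt(2)*sqrt(-1/(C1 + sqrt(3)*x))/2


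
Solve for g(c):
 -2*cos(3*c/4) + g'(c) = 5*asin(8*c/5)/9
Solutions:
 g(c) = C1 + 5*c*asin(8*c/5)/9 + 5*sqrt(25 - 64*c^2)/72 + 8*sin(3*c/4)/3


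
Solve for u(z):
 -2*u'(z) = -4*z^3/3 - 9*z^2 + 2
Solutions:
 u(z) = C1 + z^4/6 + 3*z^3/2 - z


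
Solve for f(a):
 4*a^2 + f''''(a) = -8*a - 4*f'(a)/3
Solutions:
 f(a) = C1 + C4*exp(-6^(2/3)*a/3) - a^3 - 3*a^2 + (C2*sin(2^(2/3)*3^(1/6)*a/2) + C3*cos(2^(2/3)*3^(1/6)*a/2))*exp(6^(2/3)*a/6)


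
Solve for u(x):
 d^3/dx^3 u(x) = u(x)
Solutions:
 u(x) = C3*exp(x) + (C1*sin(sqrt(3)*x/2) + C2*cos(sqrt(3)*x/2))*exp(-x/2)


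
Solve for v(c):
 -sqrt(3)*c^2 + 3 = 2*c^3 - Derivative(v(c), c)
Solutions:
 v(c) = C1 + c^4/2 + sqrt(3)*c^3/3 - 3*c


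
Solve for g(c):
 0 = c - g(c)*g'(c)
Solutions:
 g(c) = -sqrt(C1 + c^2)
 g(c) = sqrt(C1 + c^2)


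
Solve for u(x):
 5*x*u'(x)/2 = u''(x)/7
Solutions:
 u(x) = C1 + C2*erfi(sqrt(35)*x/2)


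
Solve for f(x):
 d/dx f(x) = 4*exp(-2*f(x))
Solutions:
 f(x) = log(-sqrt(C1 + 8*x))
 f(x) = log(C1 + 8*x)/2


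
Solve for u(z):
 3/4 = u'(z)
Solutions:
 u(z) = C1 + 3*z/4


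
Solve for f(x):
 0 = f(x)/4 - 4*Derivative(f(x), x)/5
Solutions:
 f(x) = C1*exp(5*x/16)


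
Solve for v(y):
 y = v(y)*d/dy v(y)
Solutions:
 v(y) = -sqrt(C1 + y^2)
 v(y) = sqrt(C1 + y^2)


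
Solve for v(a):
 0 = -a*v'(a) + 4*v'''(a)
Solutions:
 v(a) = C1 + Integral(C2*airyai(2^(1/3)*a/2) + C3*airybi(2^(1/3)*a/2), a)


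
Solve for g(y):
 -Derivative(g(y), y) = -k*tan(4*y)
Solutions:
 g(y) = C1 - k*log(cos(4*y))/4


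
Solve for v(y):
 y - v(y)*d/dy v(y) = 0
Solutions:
 v(y) = -sqrt(C1 + y^2)
 v(y) = sqrt(C1 + y^2)


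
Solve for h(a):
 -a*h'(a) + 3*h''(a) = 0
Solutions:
 h(a) = C1 + C2*erfi(sqrt(6)*a/6)


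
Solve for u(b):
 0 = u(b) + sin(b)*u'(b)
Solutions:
 u(b) = C1*sqrt(cos(b) + 1)/sqrt(cos(b) - 1)


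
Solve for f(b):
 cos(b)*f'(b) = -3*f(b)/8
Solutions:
 f(b) = C1*(sin(b) - 1)^(3/16)/(sin(b) + 1)^(3/16)


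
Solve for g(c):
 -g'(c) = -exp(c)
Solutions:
 g(c) = C1 + exp(c)


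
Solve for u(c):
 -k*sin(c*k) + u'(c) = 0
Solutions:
 u(c) = C1 - cos(c*k)


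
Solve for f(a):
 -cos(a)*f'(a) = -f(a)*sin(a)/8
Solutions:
 f(a) = C1/cos(a)^(1/8)


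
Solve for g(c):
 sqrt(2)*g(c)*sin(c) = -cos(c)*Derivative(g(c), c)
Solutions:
 g(c) = C1*cos(c)^(sqrt(2))


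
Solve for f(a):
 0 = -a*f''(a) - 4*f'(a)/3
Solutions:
 f(a) = C1 + C2/a^(1/3)


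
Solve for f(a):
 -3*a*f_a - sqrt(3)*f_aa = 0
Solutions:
 f(a) = C1 + C2*erf(sqrt(2)*3^(1/4)*a/2)


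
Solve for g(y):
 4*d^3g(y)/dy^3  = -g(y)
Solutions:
 g(y) = C3*exp(-2^(1/3)*y/2) + (C1*sin(2^(1/3)*sqrt(3)*y/4) + C2*cos(2^(1/3)*sqrt(3)*y/4))*exp(2^(1/3)*y/4)


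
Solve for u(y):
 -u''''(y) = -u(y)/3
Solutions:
 u(y) = C1*exp(-3^(3/4)*y/3) + C2*exp(3^(3/4)*y/3) + C3*sin(3^(3/4)*y/3) + C4*cos(3^(3/4)*y/3)


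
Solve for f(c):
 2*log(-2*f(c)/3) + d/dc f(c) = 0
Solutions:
 Integral(1/(log(-_y) - log(3) + log(2)), (_y, f(c)))/2 = C1 - c


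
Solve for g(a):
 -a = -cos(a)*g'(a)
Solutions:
 g(a) = C1 + Integral(a/cos(a), a)


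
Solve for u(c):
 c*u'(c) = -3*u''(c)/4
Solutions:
 u(c) = C1 + C2*erf(sqrt(6)*c/3)


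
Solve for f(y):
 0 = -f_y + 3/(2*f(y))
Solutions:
 f(y) = -sqrt(C1 + 3*y)
 f(y) = sqrt(C1 + 3*y)


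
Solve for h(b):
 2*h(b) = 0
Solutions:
 h(b) = 0


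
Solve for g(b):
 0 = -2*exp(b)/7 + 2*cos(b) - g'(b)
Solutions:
 g(b) = C1 - 2*exp(b)/7 + 2*sin(b)


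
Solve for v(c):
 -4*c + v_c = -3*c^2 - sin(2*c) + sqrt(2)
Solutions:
 v(c) = C1 - c^3 + 2*c^2 + sqrt(2)*c + cos(2*c)/2


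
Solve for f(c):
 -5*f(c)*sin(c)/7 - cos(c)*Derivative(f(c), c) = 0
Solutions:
 f(c) = C1*cos(c)^(5/7)


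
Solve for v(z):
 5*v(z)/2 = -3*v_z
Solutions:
 v(z) = C1*exp(-5*z/6)


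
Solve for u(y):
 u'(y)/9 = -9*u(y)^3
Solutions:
 u(y) = -sqrt(2)*sqrt(-1/(C1 - 81*y))/2
 u(y) = sqrt(2)*sqrt(-1/(C1 - 81*y))/2


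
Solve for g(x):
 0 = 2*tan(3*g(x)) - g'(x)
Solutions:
 g(x) = -asin(C1*exp(6*x))/3 + pi/3
 g(x) = asin(C1*exp(6*x))/3


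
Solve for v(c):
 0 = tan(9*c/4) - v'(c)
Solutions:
 v(c) = C1 - 4*log(cos(9*c/4))/9


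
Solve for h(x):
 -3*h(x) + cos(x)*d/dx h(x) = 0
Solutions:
 h(x) = C1*(sin(x) + 1)^(3/2)/(sin(x) - 1)^(3/2)


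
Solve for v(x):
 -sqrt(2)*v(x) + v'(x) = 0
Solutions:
 v(x) = C1*exp(sqrt(2)*x)


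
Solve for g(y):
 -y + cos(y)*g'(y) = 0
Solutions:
 g(y) = C1 + Integral(y/cos(y), y)


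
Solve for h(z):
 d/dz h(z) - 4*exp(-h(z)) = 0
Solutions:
 h(z) = log(C1 + 4*z)


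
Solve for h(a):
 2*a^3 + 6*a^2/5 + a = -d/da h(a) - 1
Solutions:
 h(a) = C1 - a^4/2 - 2*a^3/5 - a^2/2 - a


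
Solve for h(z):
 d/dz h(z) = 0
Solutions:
 h(z) = C1


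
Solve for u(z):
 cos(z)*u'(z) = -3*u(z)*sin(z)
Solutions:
 u(z) = C1*cos(z)^3


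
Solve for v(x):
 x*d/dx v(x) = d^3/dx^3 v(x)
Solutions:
 v(x) = C1 + Integral(C2*airyai(x) + C3*airybi(x), x)


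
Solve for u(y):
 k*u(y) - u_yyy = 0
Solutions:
 u(y) = C1*exp(k^(1/3)*y) + C2*exp(k^(1/3)*y*(-1 + sqrt(3)*I)/2) + C3*exp(-k^(1/3)*y*(1 + sqrt(3)*I)/2)


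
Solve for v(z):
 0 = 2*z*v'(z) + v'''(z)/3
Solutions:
 v(z) = C1 + Integral(C2*airyai(-6^(1/3)*z) + C3*airybi(-6^(1/3)*z), z)


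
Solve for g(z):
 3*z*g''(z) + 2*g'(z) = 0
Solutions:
 g(z) = C1 + C2*z^(1/3)


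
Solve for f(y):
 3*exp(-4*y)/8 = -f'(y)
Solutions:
 f(y) = C1 + 3*exp(-4*y)/32


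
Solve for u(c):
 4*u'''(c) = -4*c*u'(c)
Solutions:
 u(c) = C1 + Integral(C2*airyai(-c) + C3*airybi(-c), c)


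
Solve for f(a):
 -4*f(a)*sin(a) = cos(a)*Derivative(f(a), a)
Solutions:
 f(a) = C1*cos(a)^4


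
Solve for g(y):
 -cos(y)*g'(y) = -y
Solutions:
 g(y) = C1 + Integral(y/cos(y), y)


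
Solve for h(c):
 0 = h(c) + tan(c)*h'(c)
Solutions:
 h(c) = C1/sin(c)


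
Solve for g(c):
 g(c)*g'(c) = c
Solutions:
 g(c) = -sqrt(C1 + c^2)
 g(c) = sqrt(C1 + c^2)


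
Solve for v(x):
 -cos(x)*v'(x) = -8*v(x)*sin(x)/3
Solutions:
 v(x) = C1/cos(x)^(8/3)


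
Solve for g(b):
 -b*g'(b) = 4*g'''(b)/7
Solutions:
 g(b) = C1 + Integral(C2*airyai(-14^(1/3)*b/2) + C3*airybi(-14^(1/3)*b/2), b)


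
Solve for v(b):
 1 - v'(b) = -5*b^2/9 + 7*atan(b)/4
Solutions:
 v(b) = C1 + 5*b^3/27 - 7*b*atan(b)/4 + b + 7*log(b^2 + 1)/8


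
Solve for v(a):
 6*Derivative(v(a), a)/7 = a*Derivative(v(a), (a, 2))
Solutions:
 v(a) = C1 + C2*a^(13/7)


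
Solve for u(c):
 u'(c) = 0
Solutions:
 u(c) = C1


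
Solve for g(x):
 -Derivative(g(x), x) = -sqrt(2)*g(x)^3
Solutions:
 g(x) = -sqrt(2)*sqrt(-1/(C1 + sqrt(2)*x))/2
 g(x) = sqrt(2)*sqrt(-1/(C1 + sqrt(2)*x))/2


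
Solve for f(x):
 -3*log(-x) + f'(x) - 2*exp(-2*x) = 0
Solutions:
 f(x) = C1 + 3*x*log(-x) - 3*x - exp(-2*x)


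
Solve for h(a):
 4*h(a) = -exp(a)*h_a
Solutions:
 h(a) = C1*exp(4*exp(-a))


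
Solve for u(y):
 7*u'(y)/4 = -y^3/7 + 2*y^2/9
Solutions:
 u(y) = C1 - y^4/49 + 8*y^3/189


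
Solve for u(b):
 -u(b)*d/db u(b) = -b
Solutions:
 u(b) = -sqrt(C1 + b^2)
 u(b) = sqrt(C1 + b^2)


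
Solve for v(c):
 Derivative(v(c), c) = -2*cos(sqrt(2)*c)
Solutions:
 v(c) = C1 - sqrt(2)*sin(sqrt(2)*c)


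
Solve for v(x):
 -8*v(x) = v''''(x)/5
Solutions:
 v(x) = (C1*sin(10^(1/4)*x) + C2*cos(10^(1/4)*x))*exp(-10^(1/4)*x) + (C3*sin(10^(1/4)*x) + C4*cos(10^(1/4)*x))*exp(10^(1/4)*x)


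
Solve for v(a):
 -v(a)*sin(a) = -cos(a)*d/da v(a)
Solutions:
 v(a) = C1/cos(a)


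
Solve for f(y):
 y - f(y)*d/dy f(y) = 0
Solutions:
 f(y) = -sqrt(C1 + y^2)
 f(y) = sqrt(C1 + y^2)


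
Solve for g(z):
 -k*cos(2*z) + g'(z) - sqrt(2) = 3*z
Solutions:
 g(z) = C1 + k*sin(2*z)/2 + 3*z^2/2 + sqrt(2)*z


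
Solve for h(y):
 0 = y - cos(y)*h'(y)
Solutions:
 h(y) = C1 + Integral(y/cos(y), y)


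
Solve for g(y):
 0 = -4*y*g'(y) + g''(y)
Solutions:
 g(y) = C1 + C2*erfi(sqrt(2)*y)


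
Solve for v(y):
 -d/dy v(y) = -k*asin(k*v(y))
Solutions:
 Integral(1/asin(_y*k), (_y, v(y))) = C1 + k*y


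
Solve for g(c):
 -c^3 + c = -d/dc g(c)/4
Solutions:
 g(c) = C1 + c^4 - 2*c^2


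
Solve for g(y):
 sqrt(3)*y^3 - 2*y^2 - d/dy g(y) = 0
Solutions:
 g(y) = C1 + sqrt(3)*y^4/4 - 2*y^3/3


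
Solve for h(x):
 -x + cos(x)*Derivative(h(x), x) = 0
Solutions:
 h(x) = C1 + Integral(x/cos(x), x)


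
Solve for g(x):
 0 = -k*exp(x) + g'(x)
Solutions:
 g(x) = C1 + k*exp(x)


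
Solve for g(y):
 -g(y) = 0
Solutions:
 g(y) = 0


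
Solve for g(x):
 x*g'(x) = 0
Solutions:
 g(x) = C1


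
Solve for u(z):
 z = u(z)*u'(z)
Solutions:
 u(z) = -sqrt(C1 + z^2)
 u(z) = sqrt(C1 + z^2)


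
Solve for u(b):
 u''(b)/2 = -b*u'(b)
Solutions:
 u(b) = C1 + C2*erf(b)


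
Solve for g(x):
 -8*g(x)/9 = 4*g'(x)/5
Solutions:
 g(x) = C1*exp(-10*x/9)


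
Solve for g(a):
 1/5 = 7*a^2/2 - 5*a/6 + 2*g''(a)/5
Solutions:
 g(a) = C1 + C2*a - 35*a^4/48 + 25*a^3/72 + a^2/4


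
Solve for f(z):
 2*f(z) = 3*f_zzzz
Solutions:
 f(z) = C1*exp(-2^(1/4)*3^(3/4)*z/3) + C2*exp(2^(1/4)*3^(3/4)*z/3) + C3*sin(2^(1/4)*3^(3/4)*z/3) + C4*cos(2^(1/4)*3^(3/4)*z/3)


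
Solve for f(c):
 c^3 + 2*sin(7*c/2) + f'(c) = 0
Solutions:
 f(c) = C1 - c^4/4 + 4*cos(7*c/2)/7


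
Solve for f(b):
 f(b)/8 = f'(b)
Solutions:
 f(b) = C1*exp(b/8)


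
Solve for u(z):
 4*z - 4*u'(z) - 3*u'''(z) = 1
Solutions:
 u(z) = C1 + C2*sin(2*sqrt(3)*z/3) + C3*cos(2*sqrt(3)*z/3) + z^2/2 - z/4


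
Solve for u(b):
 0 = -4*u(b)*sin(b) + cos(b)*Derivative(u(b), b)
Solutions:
 u(b) = C1/cos(b)^4


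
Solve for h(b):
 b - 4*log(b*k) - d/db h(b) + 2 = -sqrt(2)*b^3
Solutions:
 h(b) = C1 + sqrt(2)*b^4/4 + b^2/2 - 4*b*log(b*k) + 6*b


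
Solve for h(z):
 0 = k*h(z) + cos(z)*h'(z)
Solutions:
 h(z) = C1*exp(k*(log(sin(z) - 1) - log(sin(z) + 1))/2)


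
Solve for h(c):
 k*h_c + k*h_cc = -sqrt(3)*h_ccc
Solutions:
 h(c) = C1 + C2*exp(sqrt(3)*c*(-k + sqrt(k*(k - 4*sqrt(3))))/6) + C3*exp(-sqrt(3)*c*(k + sqrt(k*(k - 4*sqrt(3))))/6)


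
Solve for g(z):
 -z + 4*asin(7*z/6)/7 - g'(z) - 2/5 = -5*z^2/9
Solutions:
 g(z) = C1 + 5*z^3/27 - z^2/2 + 4*z*asin(7*z/6)/7 - 2*z/5 + 4*sqrt(36 - 49*z^2)/49


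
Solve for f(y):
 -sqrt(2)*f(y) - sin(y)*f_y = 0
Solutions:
 f(y) = C1*(cos(y) + 1)^(sqrt(2)/2)/(cos(y) - 1)^(sqrt(2)/2)


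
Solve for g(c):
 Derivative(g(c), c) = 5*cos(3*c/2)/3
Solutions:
 g(c) = C1 + 10*sin(3*c/2)/9


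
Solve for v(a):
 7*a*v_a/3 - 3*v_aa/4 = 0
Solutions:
 v(a) = C1 + C2*erfi(sqrt(14)*a/3)


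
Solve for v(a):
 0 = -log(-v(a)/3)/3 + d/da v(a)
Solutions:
 -3*Integral(1/(log(-_y) - log(3)), (_y, v(a))) = C1 - a


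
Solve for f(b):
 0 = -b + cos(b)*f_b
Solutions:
 f(b) = C1 + Integral(b/cos(b), b)


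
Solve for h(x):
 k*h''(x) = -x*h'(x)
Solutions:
 h(x) = C1 + C2*sqrt(k)*erf(sqrt(2)*x*sqrt(1/k)/2)


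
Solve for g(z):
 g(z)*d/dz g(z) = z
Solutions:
 g(z) = -sqrt(C1 + z^2)
 g(z) = sqrt(C1 + z^2)


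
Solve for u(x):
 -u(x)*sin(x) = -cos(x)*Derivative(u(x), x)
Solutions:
 u(x) = C1/cos(x)


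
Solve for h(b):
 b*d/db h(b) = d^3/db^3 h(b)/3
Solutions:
 h(b) = C1 + Integral(C2*airyai(3^(1/3)*b) + C3*airybi(3^(1/3)*b), b)


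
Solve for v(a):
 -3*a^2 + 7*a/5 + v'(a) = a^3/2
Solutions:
 v(a) = C1 + a^4/8 + a^3 - 7*a^2/10


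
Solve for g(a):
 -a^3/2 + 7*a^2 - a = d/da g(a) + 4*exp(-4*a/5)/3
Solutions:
 g(a) = C1 - a^4/8 + 7*a^3/3 - a^2/2 + 5*exp(-4*a/5)/3


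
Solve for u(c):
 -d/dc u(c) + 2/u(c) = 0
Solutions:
 u(c) = -sqrt(C1 + 4*c)
 u(c) = sqrt(C1 + 4*c)


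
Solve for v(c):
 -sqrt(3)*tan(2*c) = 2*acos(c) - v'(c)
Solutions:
 v(c) = C1 + 2*c*acos(c) - 2*sqrt(1 - c^2) - sqrt(3)*log(cos(2*c))/2


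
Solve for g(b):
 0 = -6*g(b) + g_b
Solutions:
 g(b) = C1*exp(6*b)


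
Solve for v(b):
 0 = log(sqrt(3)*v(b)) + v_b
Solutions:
 2*Integral(1/(2*log(_y) + log(3)), (_y, v(b))) = C1 - b


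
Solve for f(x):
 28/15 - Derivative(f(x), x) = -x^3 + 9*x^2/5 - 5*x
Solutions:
 f(x) = C1 + x^4/4 - 3*x^3/5 + 5*x^2/2 + 28*x/15


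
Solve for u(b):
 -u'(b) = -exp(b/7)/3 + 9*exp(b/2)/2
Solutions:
 u(b) = C1 + 7*exp(b/7)/3 - 9*exp(b/2)


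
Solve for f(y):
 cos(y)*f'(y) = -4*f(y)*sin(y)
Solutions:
 f(y) = C1*cos(y)^4


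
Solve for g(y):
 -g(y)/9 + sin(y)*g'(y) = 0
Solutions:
 g(y) = C1*(cos(y) - 1)^(1/18)/(cos(y) + 1)^(1/18)


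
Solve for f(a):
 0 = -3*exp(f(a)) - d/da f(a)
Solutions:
 f(a) = log(1/(C1 + 3*a))


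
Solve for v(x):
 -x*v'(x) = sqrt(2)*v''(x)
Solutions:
 v(x) = C1 + C2*erf(2^(1/4)*x/2)


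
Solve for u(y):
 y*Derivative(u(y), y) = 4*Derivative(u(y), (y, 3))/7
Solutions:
 u(y) = C1 + Integral(C2*airyai(14^(1/3)*y/2) + C3*airybi(14^(1/3)*y/2), y)


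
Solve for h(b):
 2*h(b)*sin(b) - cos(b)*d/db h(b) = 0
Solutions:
 h(b) = C1/cos(b)^2


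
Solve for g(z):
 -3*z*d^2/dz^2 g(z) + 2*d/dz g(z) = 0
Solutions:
 g(z) = C1 + C2*z^(5/3)


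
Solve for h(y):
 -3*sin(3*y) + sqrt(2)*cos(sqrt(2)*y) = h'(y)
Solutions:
 h(y) = C1 + sin(sqrt(2)*y) + cos(3*y)


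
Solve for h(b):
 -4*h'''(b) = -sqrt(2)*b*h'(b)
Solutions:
 h(b) = C1 + Integral(C2*airyai(sqrt(2)*b/2) + C3*airybi(sqrt(2)*b/2), b)


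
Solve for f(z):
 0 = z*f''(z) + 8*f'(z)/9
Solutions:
 f(z) = C1 + C2*z^(1/9)


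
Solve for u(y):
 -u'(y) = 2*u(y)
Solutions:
 u(y) = C1*exp(-2*y)


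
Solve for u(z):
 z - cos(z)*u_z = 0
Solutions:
 u(z) = C1 + Integral(z/cos(z), z)


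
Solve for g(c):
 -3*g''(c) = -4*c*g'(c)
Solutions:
 g(c) = C1 + C2*erfi(sqrt(6)*c/3)


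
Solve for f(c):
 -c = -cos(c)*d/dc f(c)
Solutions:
 f(c) = C1 + Integral(c/cos(c), c)


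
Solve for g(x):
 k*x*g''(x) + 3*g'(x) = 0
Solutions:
 g(x) = C1 + x^(((re(k) - 3)*re(k) + im(k)^2)/(re(k)^2 + im(k)^2))*(C2*sin(3*log(x)*Abs(im(k))/(re(k)^2 + im(k)^2)) + C3*cos(3*log(x)*im(k)/(re(k)^2 + im(k)^2)))


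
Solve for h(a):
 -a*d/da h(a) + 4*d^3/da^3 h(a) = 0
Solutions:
 h(a) = C1 + Integral(C2*airyai(2^(1/3)*a/2) + C3*airybi(2^(1/3)*a/2), a)


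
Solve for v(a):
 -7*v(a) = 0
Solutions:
 v(a) = 0


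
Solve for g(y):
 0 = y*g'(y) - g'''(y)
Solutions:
 g(y) = C1 + Integral(C2*airyai(y) + C3*airybi(y), y)


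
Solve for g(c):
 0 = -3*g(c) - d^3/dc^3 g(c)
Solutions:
 g(c) = C3*exp(-3^(1/3)*c) + (C1*sin(3^(5/6)*c/2) + C2*cos(3^(5/6)*c/2))*exp(3^(1/3)*c/2)


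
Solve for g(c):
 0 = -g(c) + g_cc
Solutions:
 g(c) = C1*exp(-c) + C2*exp(c)


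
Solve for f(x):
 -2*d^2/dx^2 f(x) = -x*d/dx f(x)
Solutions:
 f(x) = C1 + C2*erfi(x/2)


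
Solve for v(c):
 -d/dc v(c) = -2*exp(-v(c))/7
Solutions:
 v(c) = log(C1 + 2*c/7)


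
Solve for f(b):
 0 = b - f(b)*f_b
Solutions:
 f(b) = -sqrt(C1 + b^2)
 f(b) = sqrt(C1 + b^2)


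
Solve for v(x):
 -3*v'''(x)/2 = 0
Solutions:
 v(x) = C1 + C2*x + C3*x^2


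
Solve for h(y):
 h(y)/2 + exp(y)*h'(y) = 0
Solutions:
 h(y) = C1*exp(exp(-y)/2)


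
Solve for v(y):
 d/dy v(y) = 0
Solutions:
 v(y) = C1


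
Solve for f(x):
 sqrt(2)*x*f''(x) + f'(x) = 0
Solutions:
 f(x) = C1 + C2*x^(1 - sqrt(2)/2)


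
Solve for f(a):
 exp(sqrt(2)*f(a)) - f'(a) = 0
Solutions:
 f(a) = sqrt(2)*(2*log(-1/(C1 + a)) - log(2))/4


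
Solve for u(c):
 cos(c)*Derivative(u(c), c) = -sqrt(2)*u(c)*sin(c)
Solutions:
 u(c) = C1*cos(c)^(sqrt(2))


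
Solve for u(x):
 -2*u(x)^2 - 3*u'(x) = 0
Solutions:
 u(x) = 3/(C1 + 2*x)


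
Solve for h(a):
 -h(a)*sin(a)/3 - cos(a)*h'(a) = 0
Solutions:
 h(a) = C1*cos(a)^(1/3)


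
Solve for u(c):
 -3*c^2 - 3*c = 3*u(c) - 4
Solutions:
 u(c) = -c^2 - c + 4/3


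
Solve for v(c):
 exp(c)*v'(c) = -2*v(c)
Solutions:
 v(c) = C1*exp(2*exp(-c))


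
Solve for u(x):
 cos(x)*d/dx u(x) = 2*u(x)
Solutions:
 u(x) = C1*(sin(x) + 1)/(sin(x) - 1)


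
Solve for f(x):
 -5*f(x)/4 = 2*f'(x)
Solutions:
 f(x) = C1*exp(-5*x/8)


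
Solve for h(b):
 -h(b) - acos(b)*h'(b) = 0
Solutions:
 h(b) = C1*exp(-Integral(1/acos(b), b))


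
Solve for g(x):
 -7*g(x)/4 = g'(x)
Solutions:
 g(x) = C1*exp(-7*x/4)


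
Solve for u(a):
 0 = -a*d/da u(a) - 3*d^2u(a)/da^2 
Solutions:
 u(a) = C1 + C2*erf(sqrt(6)*a/6)


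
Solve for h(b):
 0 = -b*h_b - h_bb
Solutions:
 h(b) = C1 + C2*erf(sqrt(2)*b/2)


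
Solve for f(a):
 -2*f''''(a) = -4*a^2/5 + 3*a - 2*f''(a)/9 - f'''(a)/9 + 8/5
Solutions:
 f(a) = C1 + C2*a + C3*exp(a*(1 - sqrt(145))/36) + C4*exp(a*(1 + sqrt(145))/36) - 3*a^4/10 + 57*a^3/20 - 1323*a^2/40


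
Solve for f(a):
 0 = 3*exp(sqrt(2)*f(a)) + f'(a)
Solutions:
 f(a) = sqrt(2)*(2*log(1/(C1 + 3*a)) - log(2))/4


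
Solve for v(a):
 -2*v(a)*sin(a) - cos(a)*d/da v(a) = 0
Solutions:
 v(a) = C1*cos(a)^2


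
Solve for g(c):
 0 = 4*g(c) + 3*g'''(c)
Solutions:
 g(c) = C3*exp(-6^(2/3)*c/3) + (C1*sin(2^(2/3)*3^(1/6)*c/2) + C2*cos(2^(2/3)*3^(1/6)*c/2))*exp(6^(2/3)*c/6)


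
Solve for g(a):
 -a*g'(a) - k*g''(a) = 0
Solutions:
 g(a) = C1 + C2*sqrt(k)*erf(sqrt(2)*a*sqrt(1/k)/2)


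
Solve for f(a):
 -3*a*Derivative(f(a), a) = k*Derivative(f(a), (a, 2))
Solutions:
 f(a) = C1 + C2*sqrt(k)*erf(sqrt(6)*a*sqrt(1/k)/2)


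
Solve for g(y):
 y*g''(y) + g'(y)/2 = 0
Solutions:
 g(y) = C1 + C2*sqrt(y)


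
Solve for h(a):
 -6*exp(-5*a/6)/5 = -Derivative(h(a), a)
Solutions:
 h(a) = C1 - 36*exp(-5*a/6)/25


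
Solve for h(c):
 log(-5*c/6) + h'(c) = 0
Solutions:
 h(c) = C1 - c*log(-c) + c*(-log(5) + 1 + log(6))


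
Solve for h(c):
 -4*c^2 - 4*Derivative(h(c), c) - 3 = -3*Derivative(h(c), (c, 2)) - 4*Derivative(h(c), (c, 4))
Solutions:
 h(c) = C1 + C2*exp(c*(-(4 + sqrt(17))^(1/3) + (4 + sqrt(17))^(-1/3))/4)*sin(sqrt(3)*c*((4 + sqrt(17))^(-1/3) + (4 + sqrt(17))^(1/3))/4) + C3*exp(c*(-(4 + sqrt(17))^(1/3) + (4 + sqrt(17))^(-1/3))/4)*cos(sqrt(3)*c*((4 + sqrt(17))^(-1/3) + (4 + sqrt(17))^(1/3))/4) + C4*exp(-c*(-(4 + sqrt(17))^(1/3) + (4 + sqrt(17))^(-1/3))/2) - c^3/3 - 3*c^2/4 - 15*c/8


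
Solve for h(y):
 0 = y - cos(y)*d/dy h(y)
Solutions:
 h(y) = C1 + Integral(y/cos(y), y)


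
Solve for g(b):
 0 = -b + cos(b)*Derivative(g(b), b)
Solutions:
 g(b) = C1 + Integral(b/cos(b), b)


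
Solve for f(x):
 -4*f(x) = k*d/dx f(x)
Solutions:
 f(x) = C1*exp(-4*x/k)


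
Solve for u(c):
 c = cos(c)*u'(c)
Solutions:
 u(c) = C1 + Integral(c/cos(c), c)


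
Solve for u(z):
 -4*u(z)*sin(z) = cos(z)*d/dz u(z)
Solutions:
 u(z) = C1*cos(z)^4


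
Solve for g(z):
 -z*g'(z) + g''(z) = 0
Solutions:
 g(z) = C1 + C2*erfi(sqrt(2)*z/2)


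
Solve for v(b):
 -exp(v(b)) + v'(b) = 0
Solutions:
 v(b) = log(-1/(C1 + b))


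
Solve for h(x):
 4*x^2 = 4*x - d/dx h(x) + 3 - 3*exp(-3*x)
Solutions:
 h(x) = C1 - 4*x^3/3 + 2*x^2 + 3*x + exp(-3*x)


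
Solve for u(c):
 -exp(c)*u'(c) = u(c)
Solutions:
 u(c) = C1*exp(exp(-c))


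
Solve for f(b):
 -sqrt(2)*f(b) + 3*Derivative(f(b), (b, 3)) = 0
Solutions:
 f(b) = C3*exp(2^(1/6)*3^(2/3)*b/3) + (C1*sin(6^(1/6)*b/2) + C2*cos(6^(1/6)*b/2))*exp(-2^(1/6)*3^(2/3)*b/6)


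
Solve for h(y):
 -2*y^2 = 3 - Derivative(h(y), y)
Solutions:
 h(y) = C1 + 2*y^3/3 + 3*y


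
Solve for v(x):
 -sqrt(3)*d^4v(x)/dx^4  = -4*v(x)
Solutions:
 v(x) = C1*exp(-sqrt(2)*3^(7/8)*x/3) + C2*exp(sqrt(2)*3^(7/8)*x/3) + C3*sin(sqrt(2)*3^(7/8)*x/3) + C4*cos(sqrt(2)*3^(7/8)*x/3)


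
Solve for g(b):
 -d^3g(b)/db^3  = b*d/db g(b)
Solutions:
 g(b) = C1 + Integral(C2*airyai(-b) + C3*airybi(-b), b)


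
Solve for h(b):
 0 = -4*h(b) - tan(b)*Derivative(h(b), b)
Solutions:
 h(b) = C1/sin(b)^4


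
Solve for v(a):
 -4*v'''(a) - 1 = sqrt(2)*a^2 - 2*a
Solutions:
 v(a) = C1 + C2*a + C3*a^2 - sqrt(2)*a^5/240 + a^4/48 - a^3/24


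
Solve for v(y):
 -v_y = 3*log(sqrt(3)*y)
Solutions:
 v(y) = C1 - 3*y*log(y) - 3*y*log(3)/2 + 3*y


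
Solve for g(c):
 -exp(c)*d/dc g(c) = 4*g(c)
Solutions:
 g(c) = C1*exp(4*exp(-c))


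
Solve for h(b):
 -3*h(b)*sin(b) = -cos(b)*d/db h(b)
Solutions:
 h(b) = C1/cos(b)^3


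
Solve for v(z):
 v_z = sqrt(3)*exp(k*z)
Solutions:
 v(z) = C1 + sqrt(3)*exp(k*z)/k


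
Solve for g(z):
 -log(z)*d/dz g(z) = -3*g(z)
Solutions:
 g(z) = C1*exp(3*li(z))


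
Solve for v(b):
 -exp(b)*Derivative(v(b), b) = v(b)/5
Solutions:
 v(b) = C1*exp(exp(-b)/5)


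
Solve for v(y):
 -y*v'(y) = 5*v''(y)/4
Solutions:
 v(y) = C1 + C2*erf(sqrt(10)*y/5)


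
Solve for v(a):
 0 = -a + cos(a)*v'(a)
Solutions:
 v(a) = C1 + Integral(a/cos(a), a)


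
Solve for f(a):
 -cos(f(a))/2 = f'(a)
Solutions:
 f(a) = pi - asin((C1 + exp(a))/(C1 - exp(a)))
 f(a) = asin((C1 + exp(a))/(C1 - exp(a)))


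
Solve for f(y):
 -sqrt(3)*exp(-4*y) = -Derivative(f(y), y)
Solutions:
 f(y) = C1 - sqrt(3)*exp(-4*y)/4


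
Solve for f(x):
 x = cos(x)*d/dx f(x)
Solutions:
 f(x) = C1 + Integral(x/cos(x), x)


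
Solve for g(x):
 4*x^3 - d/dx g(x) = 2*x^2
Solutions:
 g(x) = C1 + x^4 - 2*x^3/3
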